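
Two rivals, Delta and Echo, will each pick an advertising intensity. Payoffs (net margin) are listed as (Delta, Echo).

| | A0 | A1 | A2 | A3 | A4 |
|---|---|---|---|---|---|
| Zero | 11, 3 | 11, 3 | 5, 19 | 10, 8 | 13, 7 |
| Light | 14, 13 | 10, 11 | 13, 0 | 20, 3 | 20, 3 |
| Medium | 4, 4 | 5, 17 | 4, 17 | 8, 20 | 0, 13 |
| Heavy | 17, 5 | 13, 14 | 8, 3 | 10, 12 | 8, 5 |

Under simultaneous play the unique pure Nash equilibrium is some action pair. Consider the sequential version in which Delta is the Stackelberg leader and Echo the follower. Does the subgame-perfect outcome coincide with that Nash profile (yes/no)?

Echo best-responds to each possible Delta move:
- Zero → Echo plays A2 (best of 3, 3, 19, 8, 7); Delta gets 5.
- Light → Echo plays A0 (best of 13, 11, 0, 3, 3); Delta gets 14.
- Medium → Echo plays A3 (best of 4, 17, 17, 20, 13); Delta gets 8.
- Heavy → Echo plays A1 (best of 5, 14, 3, 12, 5); Delta gets 13.
Maximizing over 5, 14, 8, 13, Delta chooses Light. Subgame-perfect outcome: (Light, A0) with payoffs (14, 13).
For the simultaneous game, intersect best replies.
Delta's best replies: A0→Heavy; A1→Heavy; A2→Light; A3→Light; A4→Light.
Echo's best replies: Zero→A2; Light→A0; Medium→A3; Heavy→A1.
Only (Heavy, A1) has each player best-responding; Nash payoffs (13, 14).
Sequential outcome (Light, A0) differs from the Nash profile (Heavy, A1).

no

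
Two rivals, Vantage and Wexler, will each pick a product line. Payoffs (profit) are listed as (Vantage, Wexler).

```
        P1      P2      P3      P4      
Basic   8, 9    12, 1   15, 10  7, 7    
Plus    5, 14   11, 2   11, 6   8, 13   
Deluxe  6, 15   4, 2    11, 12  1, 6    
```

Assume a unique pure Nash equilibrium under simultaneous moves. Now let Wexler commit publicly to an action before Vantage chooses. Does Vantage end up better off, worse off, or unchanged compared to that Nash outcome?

Vantage best-responds to each possible Wexler move:
- P1: BR = Basic, leader payoff 9.
- P2: BR = Basic, leader payoff 1.
- P3: BR = Basic, leader payoff 10.
- P4: BR = Plus, leader payoff 13.
Wexler's induced payoffs are 9, 1, 10, 13, so Wexler commits to P4. Subgame-perfect outcome: (Plus, P4) with payoffs (8, 13).
Now find the simultaneous Nash equilibrium.
Vantage's best replies: P1→Basic; P2→Basic; P3→Basic; P4→Plus.
Wexler's best replies: Basic→P3; Plus→P1; Deluxe→P1.
The unique mutual best reply is (Basic, P3), giving (15, 10).
Vantage earns 8 sequentially versus 15 at the Nash outcome: worse off.

worse off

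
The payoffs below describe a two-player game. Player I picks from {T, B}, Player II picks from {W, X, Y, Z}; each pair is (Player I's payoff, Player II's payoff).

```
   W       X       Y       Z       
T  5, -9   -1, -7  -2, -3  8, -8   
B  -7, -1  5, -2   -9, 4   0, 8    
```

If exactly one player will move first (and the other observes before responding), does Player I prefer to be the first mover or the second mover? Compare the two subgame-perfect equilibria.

second

If Player I leads: Player II's best replies are T→Y, B→Z; Player I's induced payoffs -2, 0; outcome (B, Z), payoffs (0, 8).
If Player II leads: Player I's best replies are W→T, X→B, Y→T, Z→T; Player II's induced payoffs -9, -2, -3, -8; outcome (B, X), payoffs (5, -2).
Player I gets 0 moving first and 5 moving second, so Player I prefers to move second.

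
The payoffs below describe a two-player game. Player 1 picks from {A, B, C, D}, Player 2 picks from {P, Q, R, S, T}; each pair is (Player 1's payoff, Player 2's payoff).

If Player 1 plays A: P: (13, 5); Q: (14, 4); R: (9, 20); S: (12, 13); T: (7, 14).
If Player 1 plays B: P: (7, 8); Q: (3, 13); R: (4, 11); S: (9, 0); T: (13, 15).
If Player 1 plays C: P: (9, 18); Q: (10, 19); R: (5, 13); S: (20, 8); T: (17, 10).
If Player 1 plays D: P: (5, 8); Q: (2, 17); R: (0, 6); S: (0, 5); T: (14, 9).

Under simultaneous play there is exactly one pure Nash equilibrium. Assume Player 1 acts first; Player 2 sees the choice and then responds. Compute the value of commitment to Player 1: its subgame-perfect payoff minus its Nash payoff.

4

Solve by backward induction (Player 1 leads).
- A: Player 2 compares 5, 4, 20, 13, 14 and picks R; Player 1 would get 9.
- B: Player 2 compares 8, 13, 11, 0, 15 and picks T; Player 1 would get 13.
- C: Player 2 compares 18, 19, 13, 8, 10 and picks Q; Player 1 would get 10.
- D: Player 2 compares 8, 17, 6, 5, 9 and picks Q; Player 1 would get 2.
Maximizing over 9, 13, 10, 2, Player 1 chooses B. Subgame-perfect outcome: (B, T) with payoffs (13, 15).
Under simultaneous play:
Player 1's best replies: P→A; Q→A; R→A; S→C; T→C.
Player 2's best replies: A→R; B→T; C→Q; D→Q.
The unique mutual best reply is (A, R), giving (9, 20).
Player 1's commitment gain: 13 − 9 = 4.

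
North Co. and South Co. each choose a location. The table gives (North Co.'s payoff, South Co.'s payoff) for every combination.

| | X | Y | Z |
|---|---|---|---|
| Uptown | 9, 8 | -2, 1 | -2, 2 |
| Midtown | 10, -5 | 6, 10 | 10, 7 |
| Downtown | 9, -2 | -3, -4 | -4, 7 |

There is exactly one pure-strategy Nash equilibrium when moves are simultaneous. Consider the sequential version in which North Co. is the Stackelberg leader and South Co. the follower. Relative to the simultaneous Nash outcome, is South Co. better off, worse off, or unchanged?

worse off

South Co. best-responds to each possible North Co. move:
- Uptown → South Co. plays X (best of 8, 1, 2); North Co. gets 9.
- Midtown → South Co. plays Y (best of -5, 10, 7); North Co. gets 6.
- Downtown → South Co. plays Z (best of -2, -4, 7); North Co. gets -4.
Maximizing over 9, 6, -4, North Co. chooses Uptown. Subgame-perfect outcome: (Uptown, X) with payoffs (9, 8).
Now find the simultaneous Nash equilibrium.
North Co.'s best replies: X→Midtown; Y→Midtown; Z→Midtown.
South Co.'s best replies: Uptown→X; Midtown→Y; Downtown→Z.
The unique mutual best reply is (Midtown, Y), giving (6, 10).
South Co. earns 8 sequentially versus 10 at the Nash outcome: worse off.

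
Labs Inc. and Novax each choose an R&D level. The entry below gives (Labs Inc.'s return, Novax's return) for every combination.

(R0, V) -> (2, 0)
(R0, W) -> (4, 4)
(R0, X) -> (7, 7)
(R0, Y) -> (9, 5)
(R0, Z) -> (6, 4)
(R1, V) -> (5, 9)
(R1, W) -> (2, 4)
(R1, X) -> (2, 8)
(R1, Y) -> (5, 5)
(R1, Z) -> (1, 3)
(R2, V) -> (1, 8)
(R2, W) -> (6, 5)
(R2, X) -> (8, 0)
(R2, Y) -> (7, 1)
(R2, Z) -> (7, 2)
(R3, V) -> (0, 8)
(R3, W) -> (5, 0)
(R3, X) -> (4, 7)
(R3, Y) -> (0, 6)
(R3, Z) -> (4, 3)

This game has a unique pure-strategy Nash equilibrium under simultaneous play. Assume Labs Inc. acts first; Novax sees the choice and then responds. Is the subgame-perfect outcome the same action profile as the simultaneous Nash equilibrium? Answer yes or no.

no

Solve by backward induction (Labs Inc. leads).
- R0: Novax compares 0, 4, 7, 5, 4 and picks X; Labs Inc. would get 7.
- R1: Novax compares 9, 4, 8, 5, 3 and picks V; Labs Inc. would get 5.
- R2: Novax compares 8, 5, 0, 1, 2 and picks V; Labs Inc. would get 1.
- R3: Novax compares 8, 0, 7, 6, 3 and picks V; Labs Inc. would get 0.
Among 7, 5, 1, 0, the best is 7 at R0. Subgame-perfect outcome: (R0, X) with payoffs (7, 7).
For the simultaneous game, intersect best replies.
Labs Inc.'s best replies: V→R1; W→R2; X→R2; Y→R0; Z→R2.
Novax's best replies: R0→X; R1→V; R2→V; R3→V.
The unique mutual best reply is (R1, V), giving (5, 9).
Sequential outcome (R0, X) differs from the Nash profile (R1, V).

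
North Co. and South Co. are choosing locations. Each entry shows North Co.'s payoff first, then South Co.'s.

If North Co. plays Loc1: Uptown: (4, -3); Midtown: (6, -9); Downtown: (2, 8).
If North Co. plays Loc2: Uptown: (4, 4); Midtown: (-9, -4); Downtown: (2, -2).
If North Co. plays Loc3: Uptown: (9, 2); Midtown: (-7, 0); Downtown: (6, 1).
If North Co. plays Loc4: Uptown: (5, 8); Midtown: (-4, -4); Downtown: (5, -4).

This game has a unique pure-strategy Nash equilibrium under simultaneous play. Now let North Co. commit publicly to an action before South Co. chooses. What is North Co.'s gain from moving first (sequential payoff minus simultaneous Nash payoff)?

South Co. best-responds to each possible North Co. move:
- Loc1 → South Co. plays Downtown (best of -3, -9, 8); North Co. gets 2.
- Loc2 → South Co. plays Uptown (best of 4, -4, -2); North Co. gets 4.
- Loc3 → South Co. plays Uptown (best of 2, 0, 1); North Co. gets 9.
- Loc4 → South Co. plays Uptown (best of 8, -4, -4); North Co. gets 5.
Maximizing over 2, 4, 9, 5, North Co. chooses Loc3. Subgame-perfect outcome: (Loc3, Uptown) with payoffs (9, 2).
Under simultaneous play:
North Co.'s best replies: Uptown→Loc3; Midtown→Loc1; Downtown→Loc3.
South Co.'s best replies: Loc1→Downtown; Loc2→Uptown; Loc3→Uptown; Loc4→Uptown.
The unique mutual best reply is (Loc3, Uptown), giving (9, 2).
North Co.'s commitment gain: 9 − 9 = 0.

0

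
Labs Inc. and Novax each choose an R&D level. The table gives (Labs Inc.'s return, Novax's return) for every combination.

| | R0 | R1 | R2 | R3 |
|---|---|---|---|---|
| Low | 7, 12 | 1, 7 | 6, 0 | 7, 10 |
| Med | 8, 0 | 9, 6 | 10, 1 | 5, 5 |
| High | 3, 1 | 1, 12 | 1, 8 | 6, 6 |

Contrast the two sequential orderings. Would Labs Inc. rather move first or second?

first

If Labs Inc. leads: Novax's best replies are Low→R0, Med→R1, High→R1; Labs Inc.'s induced payoffs 7, 9, 1; outcome (Med, R1), payoffs (9, 6).
If Novax leads: Labs Inc.'s best replies are R0→Med, R1→Med, R2→Med, R3→Low; Novax's induced payoffs 0, 6, 1, 10; outcome (Low, R3), payoffs (7, 10).
Labs Inc. gets 9 moving first and 7 moving second, so Labs Inc. prefers to move first.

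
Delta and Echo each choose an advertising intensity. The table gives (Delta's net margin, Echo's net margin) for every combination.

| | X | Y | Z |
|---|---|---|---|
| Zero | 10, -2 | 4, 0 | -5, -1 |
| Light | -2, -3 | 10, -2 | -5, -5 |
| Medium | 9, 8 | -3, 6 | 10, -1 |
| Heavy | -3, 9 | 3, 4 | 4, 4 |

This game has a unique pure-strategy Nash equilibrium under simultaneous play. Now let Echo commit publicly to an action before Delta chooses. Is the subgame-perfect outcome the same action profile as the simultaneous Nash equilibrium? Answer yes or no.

Backward induction with Echo moving first.
- X: Delta compares 10, -2, 9, -3 and picks Zero; Echo would get -2.
- Y: Delta compares 4, 10, -3, 3 and picks Light; Echo would get -2.
- Z: Delta compares -5, -5, 10, 4 and picks Medium; Echo would get -1.
Maximizing over -2, -2, -1, Echo chooses Z. Subgame-perfect outcome: (Medium, Z) with payoffs (10, -1).
Now find the simultaneous Nash equilibrium.
Delta's best replies: X→Zero; Y→Light; Z→Medium.
Echo's best replies: Zero→Y; Light→Y; Medium→X; Heavy→X.
The unique mutual best reply is (Light, Y), giving (10, -2).
Sequential outcome (Medium, Z) differs from the Nash profile (Light, Y).

no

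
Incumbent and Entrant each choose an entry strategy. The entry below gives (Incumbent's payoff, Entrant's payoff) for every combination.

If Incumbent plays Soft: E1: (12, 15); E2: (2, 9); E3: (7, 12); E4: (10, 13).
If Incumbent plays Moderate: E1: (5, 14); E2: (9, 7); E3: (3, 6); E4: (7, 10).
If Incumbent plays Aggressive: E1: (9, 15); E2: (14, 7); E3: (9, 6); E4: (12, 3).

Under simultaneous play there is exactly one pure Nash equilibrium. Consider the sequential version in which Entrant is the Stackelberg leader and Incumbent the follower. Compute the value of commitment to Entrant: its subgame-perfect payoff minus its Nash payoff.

0

Work backward from Incumbent's decision.
- E1 → Incumbent plays Soft (best of 12, 5, 9); Entrant gets 15.
- E2 → Incumbent plays Aggressive (best of 2, 9, 14); Entrant gets 7.
- E3 → Incumbent plays Aggressive (best of 7, 3, 9); Entrant gets 6.
- E4 → Incumbent plays Aggressive (best of 10, 7, 12); Entrant gets 3.
Maximizing over 15, 7, 6, 3, Entrant chooses E1. Subgame-perfect outcome: (Soft, E1) with payoffs (12, 15).
For the simultaneous game, intersect best replies.
Incumbent's best replies: E1→Soft; E2→Aggressive; E3→Aggressive; E4→Aggressive.
Entrant's best replies: Soft→E1; Moderate→E1; Aggressive→E1.
Only (Soft, E1) has each player best-responding; Nash payoffs (12, 15).
Entrant's commitment gain: 15 − 15 = 0.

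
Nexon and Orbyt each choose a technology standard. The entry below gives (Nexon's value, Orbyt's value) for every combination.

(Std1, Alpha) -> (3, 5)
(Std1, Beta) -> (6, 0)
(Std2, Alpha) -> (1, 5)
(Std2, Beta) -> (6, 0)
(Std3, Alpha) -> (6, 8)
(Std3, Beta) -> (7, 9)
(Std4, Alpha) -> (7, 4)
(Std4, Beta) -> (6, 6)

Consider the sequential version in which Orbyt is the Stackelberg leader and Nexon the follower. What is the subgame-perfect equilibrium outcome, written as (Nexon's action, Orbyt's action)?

Backward induction with Orbyt moving first.
- Alpha: BR = Std4, leader payoff 4.
- Beta: BR = Std3, leader payoff 9.
Orbyt's induced payoffs are 4, 9, so Orbyt commits to Beta. Subgame-perfect outcome: (Std3, Beta) with payoffs (7, 9).

(Std3, Beta)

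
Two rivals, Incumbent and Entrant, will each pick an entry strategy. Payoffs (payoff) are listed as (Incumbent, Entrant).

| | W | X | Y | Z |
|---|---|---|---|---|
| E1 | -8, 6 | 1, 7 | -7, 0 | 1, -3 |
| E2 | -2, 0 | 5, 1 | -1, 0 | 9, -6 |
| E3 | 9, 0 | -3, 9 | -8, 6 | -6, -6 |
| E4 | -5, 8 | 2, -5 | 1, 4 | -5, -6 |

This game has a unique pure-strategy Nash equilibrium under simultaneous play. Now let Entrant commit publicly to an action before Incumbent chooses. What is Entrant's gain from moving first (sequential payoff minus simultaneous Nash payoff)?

Solve by backward induction (Entrant leads).
- W: BR = E3, leader payoff 0.
- X: BR = E2, leader payoff 1.
- Y: BR = E4, leader payoff 4.
- Z: BR = E2, leader payoff -6.
Maximizing over 0, 1, 4, -6, Entrant chooses Y. Subgame-perfect outcome: (E4, Y) with payoffs (1, 4).
Under simultaneous play:
Incumbent's best replies: W→E3; X→E2; Y→E4; Z→E2.
Entrant's best replies: E1→X; E2→X; E3→X; E4→W.
Only (E2, X) has each player best-responding; Nash payoffs (5, 1).
Entrant's commitment gain: 4 − 1 = 3.

3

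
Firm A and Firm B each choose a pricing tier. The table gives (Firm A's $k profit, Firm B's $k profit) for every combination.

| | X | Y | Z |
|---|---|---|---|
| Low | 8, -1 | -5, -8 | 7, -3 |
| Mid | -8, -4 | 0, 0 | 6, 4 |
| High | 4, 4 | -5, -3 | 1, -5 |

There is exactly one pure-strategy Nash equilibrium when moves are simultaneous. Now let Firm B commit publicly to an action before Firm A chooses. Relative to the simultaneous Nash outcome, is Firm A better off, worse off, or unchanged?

Work backward from Firm A's decision.
- X: BR = Low, leader payoff -1.
- Y: BR = Mid, leader payoff 0.
- Z: BR = Low, leader payoff -3.
Among -1, 0, -3, the best is 0 at Y. Subgame-perfect outcome: (Mid, Y) with payoffs (0, 0).
For the simultaneous game, intersect best replies.
Firm A's best replies: X→Low; Y→Mid; Z→Low.
Firm B's best replies: Low→X; Mid→Z; High→X.
The unique mutual best reply is (Low, X), giving (8, -1).
Firm A earns 0 sequentially versus 8 at the Nash outcome: worse off.

worse off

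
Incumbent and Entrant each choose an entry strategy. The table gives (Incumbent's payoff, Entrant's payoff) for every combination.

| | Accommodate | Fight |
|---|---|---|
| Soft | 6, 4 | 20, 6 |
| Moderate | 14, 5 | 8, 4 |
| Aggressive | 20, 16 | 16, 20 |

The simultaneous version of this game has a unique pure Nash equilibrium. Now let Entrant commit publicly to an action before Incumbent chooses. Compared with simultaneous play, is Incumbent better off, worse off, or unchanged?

unchanged

Work backward from Incumbent's decision.
- Accommodate: BR = Aggressive, leader payoff 16.
- Fight: BR = Soft, leader payoff 6.
Maximizing over 16, 6, Entrant chooses Accommodate. Subgame-perfect outcome: (Aggressive, Accommodate) with payoffs (20, 16).
Now find the simultaneous Nash equilibrium.
Incumbent's best replies: Accommodate→Aggressive; Fight→Soft.
Entrant's best replies: Soft→Fight; Moderate→Accommodate; Aggressive→Fight.
Only (Soft, Fight) has each player best-responding; Nash payoffs (20, 6).
Incumbent earns 20 sequentially versus 20 at the Nash outcome: unchanged.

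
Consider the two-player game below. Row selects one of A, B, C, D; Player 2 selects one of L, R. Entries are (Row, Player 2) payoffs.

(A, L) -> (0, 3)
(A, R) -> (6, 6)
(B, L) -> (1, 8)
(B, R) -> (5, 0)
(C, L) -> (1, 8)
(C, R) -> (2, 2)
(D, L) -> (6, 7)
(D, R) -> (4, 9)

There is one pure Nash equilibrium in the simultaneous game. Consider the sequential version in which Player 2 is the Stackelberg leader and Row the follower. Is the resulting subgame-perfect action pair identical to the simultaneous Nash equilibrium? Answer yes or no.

Row best-responds to each possible Player 2 move:
- L: BR = D, leader payoff 7.
- R: BR = A, leader payoff 6.
Among 7, 6, the best is 7 at L. Subgame-perfect outcome: (D, L) with payoffs (6, 7).
Now find the simultaneous Nash equilibrium.
Row's best replies: L→D; R→A.
Player 2's best replies: A→R; B→L; C→L; D→R.
Only (A, R) has each player best-responding; Nash payoffs (6, 6).
Sequential outcome (D, L) differs from the Nash profile (A, R).

no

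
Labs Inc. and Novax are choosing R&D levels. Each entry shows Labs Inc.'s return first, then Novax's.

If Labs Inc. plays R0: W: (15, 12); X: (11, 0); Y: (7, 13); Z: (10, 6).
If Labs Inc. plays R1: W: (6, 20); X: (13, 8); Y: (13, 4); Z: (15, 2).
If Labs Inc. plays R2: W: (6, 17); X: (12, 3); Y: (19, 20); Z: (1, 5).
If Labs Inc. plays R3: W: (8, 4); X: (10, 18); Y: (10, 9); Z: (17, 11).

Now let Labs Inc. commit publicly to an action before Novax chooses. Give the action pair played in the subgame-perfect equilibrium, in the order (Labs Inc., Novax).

(R2, Y)

Solve by backward induction (Labs Inc. leads).
- R0: BR = Y, leader payoff 7.
- R1: BR = W, leader payoff 6.
- R2: BR = Y, leader payoff 19.
- R3: BR = X, leader payoff 10.
Among 7, 6, 19, 10, the best is 19 at R2. Subgame-perfect outcome: (R2, Y) with payoffs (19, 20).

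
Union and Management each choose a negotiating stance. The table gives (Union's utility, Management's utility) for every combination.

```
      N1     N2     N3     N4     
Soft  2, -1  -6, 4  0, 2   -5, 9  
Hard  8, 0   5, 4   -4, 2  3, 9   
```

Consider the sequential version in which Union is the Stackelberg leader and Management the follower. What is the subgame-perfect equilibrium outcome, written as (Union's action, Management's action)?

(Hard, N4)

Backward induction with Union moving first.
- Soft: Management compares -1, 4, 2, 9 and picks N4; Union would get -5.
- Hard: Management compares 0, 4, 2, 9 and picks N4; Union would get 3.
Union's induced payoffs are -5, 3, so Union commits to Hard. Subgame-perfect outcome: (Hard, N4) with payoffs (3, 9).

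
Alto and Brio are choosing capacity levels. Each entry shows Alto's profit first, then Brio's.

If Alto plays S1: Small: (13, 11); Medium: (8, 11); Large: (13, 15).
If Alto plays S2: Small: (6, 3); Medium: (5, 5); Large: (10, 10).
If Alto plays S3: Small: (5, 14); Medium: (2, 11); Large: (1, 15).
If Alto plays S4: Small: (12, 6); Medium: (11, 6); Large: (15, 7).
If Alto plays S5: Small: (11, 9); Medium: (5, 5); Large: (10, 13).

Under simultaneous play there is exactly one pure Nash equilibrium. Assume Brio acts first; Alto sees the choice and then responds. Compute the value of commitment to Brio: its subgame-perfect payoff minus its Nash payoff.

Work backward from Alto's decision.
- Small → Alto plays S1 (best of 13, 6, 5, 12, 11); Brio gets 11.
- Medium → Alto plays S4 (best of 8, 5, 2, 11, 5); Brio gets 6.
- Large → Alto plays S4 (best of 13, 10, 1, 15, 10); Brio gets 7.
Maximizing over 11, 6, 7, Brio chooses Small. Subgame-perfect outcome: (S1, Small) with payoffs (13, 11).
For the simultaneous game, intersect best replies.
Alto's best replies: Small→S1; Medium→S4; Large→S4.
Brio's best replies: S1→Large; S2→Large; S3→Large; S4→Large; S5→Large.
The unique mutual best reply is (S4, Large), giving (15, 7).
Brio's commitment gain: 11 − 7 = 4.

4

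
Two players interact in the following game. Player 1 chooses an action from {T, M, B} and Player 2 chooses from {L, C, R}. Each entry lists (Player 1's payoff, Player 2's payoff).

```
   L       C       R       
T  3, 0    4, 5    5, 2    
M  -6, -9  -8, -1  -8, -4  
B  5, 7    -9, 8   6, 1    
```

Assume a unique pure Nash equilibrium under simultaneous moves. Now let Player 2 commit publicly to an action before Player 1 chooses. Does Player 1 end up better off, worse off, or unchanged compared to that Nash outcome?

better off

Solve by backward induction (Player 2 leads).
- L → Player 1 plays B (best of 3, -6, 5); Player 2 gets 7.
- C → Player 1 plays T (best of 4, -8, -9); Player 2 gets 5.
- R → Player 1 plays B (best of 5, -8, 6); Player 2 gets 1.
Player 2's induced payoffs are 7, 5, 1, so Player 2 commits to L. Subgame-perfect outcome: (B, L) with payoffs (5, 7).
For the simultaneous game, intersect best replies.
Player 1's best replies: L→B; C→T; R→B.
Player 2's best replies: T→C; M→C; B→C.
The unique mutual best reply is (T, C), giving (4, 5).
Player 1 earns 5 sequentially versus 4 at the Nash outcome: better off.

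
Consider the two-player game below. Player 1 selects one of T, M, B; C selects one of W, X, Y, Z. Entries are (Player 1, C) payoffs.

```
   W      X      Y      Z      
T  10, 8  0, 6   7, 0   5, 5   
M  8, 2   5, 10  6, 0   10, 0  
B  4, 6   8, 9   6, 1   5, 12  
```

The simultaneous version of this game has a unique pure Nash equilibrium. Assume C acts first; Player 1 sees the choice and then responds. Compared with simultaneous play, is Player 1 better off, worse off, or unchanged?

worse off

Solve by backward induction (C leads).
- W → Player 1 plays T (best of 10, 8, 4); C gets 8.
- X → Player 1 plays B (best of 0, 5, 8); C gets 9.
- Y → Player 1 plays T (best of 7, 6, 6); C gets 0.
- Z → Player 1 plays M (best of 5, 10, 5); C gets 0.
Maximizing over 8, 9, 0, 0, C chooses X. Subgame-perfect outcome: (B, X) with payoffs (8, 9).
For the simultaneous game, intersect best replies.
Player 1's best replies: W→T; X→B; Y→T; Z→M.
C's best replies: T→W; M→X; B→Z.
The unique mutual best reply is (T, W), giving (10, 8).
Player 1 earns 8 sequentially versus 10 at the Nash outcome: worse off.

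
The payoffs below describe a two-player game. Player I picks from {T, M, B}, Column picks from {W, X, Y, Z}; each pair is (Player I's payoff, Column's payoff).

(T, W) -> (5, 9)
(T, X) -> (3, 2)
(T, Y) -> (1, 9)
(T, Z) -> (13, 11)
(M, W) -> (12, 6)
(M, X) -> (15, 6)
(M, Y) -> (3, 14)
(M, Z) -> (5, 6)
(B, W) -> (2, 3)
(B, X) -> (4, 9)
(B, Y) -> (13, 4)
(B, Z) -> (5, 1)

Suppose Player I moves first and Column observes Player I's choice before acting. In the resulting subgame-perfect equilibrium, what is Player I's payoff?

13

Work backward from Column's decision.
- T: BR = Z, leader payoff 13.
- M: BR = Y, leader payoff 3.
- B: BR = X, leader payoff 4.
Maximizing over 13, 3, 4, Player I chooses T. Subgame-perfect outcome: (T, Z) with payoffs (13, 11).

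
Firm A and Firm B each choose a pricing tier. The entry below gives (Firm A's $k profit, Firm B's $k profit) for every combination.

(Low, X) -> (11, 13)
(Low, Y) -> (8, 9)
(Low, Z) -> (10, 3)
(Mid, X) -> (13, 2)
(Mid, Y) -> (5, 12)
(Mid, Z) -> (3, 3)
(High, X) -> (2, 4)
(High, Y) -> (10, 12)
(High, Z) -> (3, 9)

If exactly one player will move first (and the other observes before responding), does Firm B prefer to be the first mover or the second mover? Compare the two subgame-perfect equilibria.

second

If Firm A leads: Firm B's best replies are Low→X, Mid→Y, High→Y; Firm A's induced payoffs 11, 5, 10; outcome (Low, X), payoffs (11, 13).
If Firm B leads: Firm A's best replies are X→Mid, Y→High, Z→Low; Firm B's induced payoffs 2, 12, 3; outcome (High, Y), payoffs (10, 12).
Firm B gets 12 moving first and 13 moving second, so Firm B prefers to move second.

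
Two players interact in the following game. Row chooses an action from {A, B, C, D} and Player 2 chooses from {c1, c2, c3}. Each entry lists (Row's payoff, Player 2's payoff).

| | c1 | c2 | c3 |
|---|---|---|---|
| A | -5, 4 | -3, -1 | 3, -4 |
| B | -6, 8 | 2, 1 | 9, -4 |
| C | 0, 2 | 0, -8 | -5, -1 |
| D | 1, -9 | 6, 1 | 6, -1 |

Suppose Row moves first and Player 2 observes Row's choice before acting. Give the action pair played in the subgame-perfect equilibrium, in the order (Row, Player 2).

(D, c2)

Player 2 best-responds to each possible Row move:
- A → Player 2 plays c1 (best of 4, -1, -4); Row gets -5.
- B → Player 2 plays c1 (best of 8, 1, -4); Row gets -6.
- C → Player 2 plays c1 (best of 2, -8, -1); Row gets 0.
- D → Player 2 plays c2 (best of -9, 1, -1); Row gets 6.
Row's induced payoffs are -5, -6, 0, 6, so Row commits to D. Subgame-perfect outcome: (D, c2) with payoffs (6, 1).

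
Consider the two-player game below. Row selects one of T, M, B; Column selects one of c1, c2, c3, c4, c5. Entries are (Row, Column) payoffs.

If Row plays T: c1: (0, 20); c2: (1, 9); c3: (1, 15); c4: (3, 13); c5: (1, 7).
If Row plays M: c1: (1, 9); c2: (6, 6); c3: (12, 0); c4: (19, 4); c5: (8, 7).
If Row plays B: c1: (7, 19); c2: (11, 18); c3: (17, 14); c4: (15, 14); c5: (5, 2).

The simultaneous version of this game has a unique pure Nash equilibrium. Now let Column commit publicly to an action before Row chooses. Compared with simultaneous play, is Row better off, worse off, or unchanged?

Backward induction with Column moving first.
- c1: BR = B, leader payoff 19.
- c2: BR = B, leader payoff 18.
- c3: BR = B, leader payoff 14.
- c4: BR = M, leader payoff 4.
- c5: BR = M, leader payoff 7.
Maximizing over 19, 18, 14, 4, 7, Column chooses c1. Subgame-perfect outcome: (B, c1) with payoffs (7, 19).
For the simultaneous game, intersect best replies.
Row's best replies: c1→B; c2→B; c3→B; c4→M; c5→M.
Column's best replies: T→c1; M→c1; B→c1.
The unique mutual best reply is (B, c1), giving (7, 19).
Row earns 7 sequentially versus 7 at the Nash outcome: unchanged.

unchanged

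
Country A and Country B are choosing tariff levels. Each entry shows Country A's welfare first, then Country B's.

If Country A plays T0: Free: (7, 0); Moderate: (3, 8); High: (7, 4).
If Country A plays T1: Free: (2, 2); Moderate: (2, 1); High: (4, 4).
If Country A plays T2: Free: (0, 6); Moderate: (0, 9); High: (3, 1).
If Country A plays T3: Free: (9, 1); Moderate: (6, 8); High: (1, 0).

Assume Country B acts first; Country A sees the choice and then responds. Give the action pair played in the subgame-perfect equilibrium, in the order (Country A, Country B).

Solve by backward induction (Country B leads).
- Free → Country A plays T3 (best of 7, 2, 0, 9); Country B gets 1.
- Moderate → Country A plays T3 (best of 3, 2, 0, 6); Country B gets 8.
- High → Country A plays T0 (best of 7, 4, 3, 1); Country B gets 4.
Maximizing over 1, 8, 4, Country B chooses Moderate. Subgame-perfect outcome: (T3, Moderate) with payoffs (6, 8).

(T3, Moderate)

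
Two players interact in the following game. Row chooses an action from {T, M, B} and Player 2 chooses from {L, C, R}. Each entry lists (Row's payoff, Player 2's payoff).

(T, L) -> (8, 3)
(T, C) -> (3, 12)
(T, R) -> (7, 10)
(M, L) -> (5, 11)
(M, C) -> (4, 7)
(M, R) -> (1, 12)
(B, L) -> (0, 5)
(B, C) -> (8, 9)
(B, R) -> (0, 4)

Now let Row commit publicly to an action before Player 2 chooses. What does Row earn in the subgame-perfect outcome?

8

Player 2 best-responds to each possible Row move:
- T: BR = C, leader payoff 3.
- M: BR = R, leader payoff 1.
- B: BR = C, leader payoff 8.
Maximizing over 3, 1, 8, Row chooses B. Subgame-perfect outcome: (B, C) with payoffs (8, 9).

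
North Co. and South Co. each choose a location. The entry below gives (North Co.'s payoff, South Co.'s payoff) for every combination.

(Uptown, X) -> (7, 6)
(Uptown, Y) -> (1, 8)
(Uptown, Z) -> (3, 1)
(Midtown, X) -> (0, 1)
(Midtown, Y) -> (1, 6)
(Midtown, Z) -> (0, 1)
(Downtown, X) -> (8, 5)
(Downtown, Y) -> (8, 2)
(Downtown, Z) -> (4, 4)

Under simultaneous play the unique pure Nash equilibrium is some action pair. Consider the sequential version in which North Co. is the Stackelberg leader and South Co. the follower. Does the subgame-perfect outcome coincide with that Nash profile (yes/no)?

South Co. best-responds to each possible North Co. move:
- Uptown: BR = Y, leader payoff 1.
- Midtown: BR = Y, leader payoff 1.
- Downtown: BR = X, leader payoff 8.
Maximizing over 1, 1, 8, North Co. chooses Downtown. Subgame-perfect outcome: (Downtown, X) with payoffs (8, 5).
For the simultaneous game, intersect best replies.
North Co.'s best replies: X→Downtown; Y→Downtown; Z→Downtown.
South Co.'s best replies: Uptown→Y; Midtown→Y; Downtown→X.
The unique mutual best reply is (Downtown, X), giving (8, 5).
Sequential outcome (Downtown, X) coincides with the Nash profile (Downtown, X).

yes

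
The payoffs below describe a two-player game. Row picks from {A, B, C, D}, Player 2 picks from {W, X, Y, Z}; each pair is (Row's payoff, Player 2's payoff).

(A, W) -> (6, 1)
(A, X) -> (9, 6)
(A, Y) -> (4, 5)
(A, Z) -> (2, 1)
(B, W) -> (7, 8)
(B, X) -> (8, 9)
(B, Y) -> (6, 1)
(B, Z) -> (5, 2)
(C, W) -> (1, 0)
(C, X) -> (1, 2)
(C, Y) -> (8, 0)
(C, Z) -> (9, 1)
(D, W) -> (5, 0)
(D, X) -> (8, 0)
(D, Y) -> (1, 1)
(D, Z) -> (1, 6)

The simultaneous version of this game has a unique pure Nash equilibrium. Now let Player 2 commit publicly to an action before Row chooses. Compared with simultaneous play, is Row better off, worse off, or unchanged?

Work backward from Row's decision.
- W → Row plays B (best of 6, 7, 1, 5); Player 2 gets 8.
- X → Row plays A (best of 9, 8, 1, 8); Player 2 gets 6.
- Y → Row plays C (best of 4, 6, 8, 1); Player 2 gets 0.
- Z → Row plays C (best of 2, 5, 9, 1); Player 2 gets 1.
Player 2's induced payoffs are 8, 6, 0, 1, so Player 2 commits to W. Subgame-perfect outcome: (B, W) with payoffs (7, 8).
For the simultaneous game, intersect best replies.
Row's best replies: W→B; X→A; Y→C; Z→C.
Player 2's best replies: A→X; B→X; C→X; D→Z.
The unique mutual best reply is (A, X), giving (9, 6).
Row earns 7 sequentially versus 9 at the Nash outcome: worse off.

worse off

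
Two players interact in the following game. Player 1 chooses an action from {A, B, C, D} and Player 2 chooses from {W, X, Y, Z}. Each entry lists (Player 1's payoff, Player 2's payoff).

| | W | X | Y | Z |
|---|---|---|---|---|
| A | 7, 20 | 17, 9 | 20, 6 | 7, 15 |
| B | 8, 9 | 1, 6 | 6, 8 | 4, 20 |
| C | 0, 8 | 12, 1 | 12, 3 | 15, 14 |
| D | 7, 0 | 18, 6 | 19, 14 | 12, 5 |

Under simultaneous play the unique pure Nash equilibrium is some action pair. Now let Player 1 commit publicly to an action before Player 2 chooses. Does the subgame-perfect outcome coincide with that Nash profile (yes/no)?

Solve by backward induction (Player 1 leads).
- A: Player 2 compares 20, 9, 6, 15 and picks W; Player 1 would get 7.
- B: Player 2 compares 9, 6, 8, 20 and picks Z; Player 1 would get 4.
- C: Player 2 compares 8, 1, 3, 14 and picks Z; Player 1 would get 15.
- D: Player 2 compares 0, 6, 14, 5 and picks Y; Player 1 would get 19.
Player 1's induced payoffs are 7, 4, 15, 19, so Player 1 commits to D. Subgame-perfect outcome: (D, Y) with payoffs (19, 14).
For the simultaneous game, intersect best replies.
Player 1's best replies: W→B; X→D; Y→A; Z→C.
Player 2's best replies: A→W; B→Z; C→Z; D→Y.
The unique mutual best reply is (C, Z), giving (15, 14).
Sequential outcome (D, Y) differs from the Nash profile (C, Z).

no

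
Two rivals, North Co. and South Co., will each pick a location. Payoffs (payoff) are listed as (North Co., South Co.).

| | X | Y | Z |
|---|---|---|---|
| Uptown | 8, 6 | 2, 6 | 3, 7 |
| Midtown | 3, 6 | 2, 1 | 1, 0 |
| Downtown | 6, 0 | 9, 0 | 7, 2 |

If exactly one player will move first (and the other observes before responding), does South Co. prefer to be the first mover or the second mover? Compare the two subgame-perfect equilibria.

first

If North Co. leads: South Co.'s best replies are Uptown→Z, Midtown→X, Downtown→Z; North Co.'s induced payoffs 3, 3, 7; outcome (Downtown, Z), payoffs (7, 2).
If South Co. leads: North Co.'s best replies are X→Uptown, Y→Downtown, Z→Downtown; South Co.'s induced payoffs 6, 0, 2; outcome (Uptown, X), payoffs (8, 6).
South Co. gets 6 moving first and 2 moving second, so South Co. prefers to move first.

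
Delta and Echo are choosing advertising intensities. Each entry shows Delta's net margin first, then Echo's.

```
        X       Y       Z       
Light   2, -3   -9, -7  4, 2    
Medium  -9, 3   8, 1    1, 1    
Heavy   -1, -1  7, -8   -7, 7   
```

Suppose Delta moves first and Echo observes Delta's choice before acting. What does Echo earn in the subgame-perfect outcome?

2

Solve by backward induction (Delta leads).
- Light: BR = Z, leader payoff 4.
- Medium: BR = X, leader payoff -9.
- Heavy: BR = Z, leader payoff -7.
Delta's induced payoffs are 4, -9, -7, so Delta commits to Light. Subgame-perfect outcome: (Light, Z) with payoffs (4, 2).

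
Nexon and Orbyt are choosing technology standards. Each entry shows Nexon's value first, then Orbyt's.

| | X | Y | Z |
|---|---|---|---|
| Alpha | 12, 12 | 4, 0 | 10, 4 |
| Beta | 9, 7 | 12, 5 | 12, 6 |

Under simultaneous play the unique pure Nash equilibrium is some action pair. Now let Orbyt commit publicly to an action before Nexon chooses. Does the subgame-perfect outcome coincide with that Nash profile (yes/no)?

yes

Backward induction with Orbyt moving first.
- X: Nexon compares 12, 9 and picks Alpha; Orbyt would get 12.
- Y: Nexon compares 4, 12 and picks Beta; Orbyt would get 5.
- Z: Nexon compares 10, 12 and picks Beta; Orbyt would get 6.
Maximizing over 12, 5, 6, Orbyt chooses X. Subgame-perfect outcome: (Alpha, X) with payoffs (12, 12).
Under simultaneous play:
Nexon's best replies: X→Alpha; Y→Beta; Z→Beta.
Orbyt's best replies: Alpha→X; Beta→X.
The unique mutual best reply is (Alpha, X), giving (12, 12).
Sequential outcome (Alpha, X) coincides with the Nash profile (Alpha, X).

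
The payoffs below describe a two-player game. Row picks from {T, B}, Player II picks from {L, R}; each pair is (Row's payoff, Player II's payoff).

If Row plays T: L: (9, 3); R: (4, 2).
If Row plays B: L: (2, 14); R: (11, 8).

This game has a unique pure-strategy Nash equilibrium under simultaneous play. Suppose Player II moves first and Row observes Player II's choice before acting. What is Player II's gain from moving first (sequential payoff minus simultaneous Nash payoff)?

Solve by backward induction (Player II leads).
- L: Row compares 9, 2 and picks T; Player II would get 3.
- R: Row compares 4, 11 and picks B; Player II would get 8.
Player II's induced payoffs are 3, 8, so Player II commits to R. Subgame-perfect outcome: (B, R) with payoffs (11, 8).
Now find the simultaneous Nash equilibrium.
Row's best replies: L→T; R→B.
Player II's best replies: T→L; B→L.
Only (T, L) has each player best-responding; Nash payoffs (9, 3).
Player II's commitment gain: 8 − 3 = 5.

5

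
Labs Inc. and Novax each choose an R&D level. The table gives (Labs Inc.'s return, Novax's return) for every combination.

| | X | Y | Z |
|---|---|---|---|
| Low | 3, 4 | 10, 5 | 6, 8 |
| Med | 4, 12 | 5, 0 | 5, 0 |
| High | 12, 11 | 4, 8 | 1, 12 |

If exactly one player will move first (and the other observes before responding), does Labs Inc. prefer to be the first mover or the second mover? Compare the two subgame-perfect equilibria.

If Labs Inc. leads: Novax's best replies are Low→Z, Med→X, High→Z; Labs Inc.'s induced payoffs 6, 4, 1; outcome (Low, Z), payoffs (6, 8).
If Novax leads: Labs Inc.'s best replies are X→High, Y→Low, Z→Low; Novax's induced payoffs 11, 5, 8; outcome (High, X), payoffs (12, 11).
Labs Inc. gets 6 moving first and 12 moving second, so Labs Inc. prefers to move second.

second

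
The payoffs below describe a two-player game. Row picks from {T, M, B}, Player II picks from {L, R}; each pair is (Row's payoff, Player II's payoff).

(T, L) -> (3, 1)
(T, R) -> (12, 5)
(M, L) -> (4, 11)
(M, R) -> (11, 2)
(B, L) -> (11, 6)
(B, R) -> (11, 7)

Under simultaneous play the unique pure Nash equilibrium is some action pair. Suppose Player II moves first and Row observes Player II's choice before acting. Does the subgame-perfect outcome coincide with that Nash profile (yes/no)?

Row best-responds to each possible Player II move:
- L → Row plays B (best of 3, 4, 11); Player II gets 6.
- R → Row plays T (best of 12, 11, 11); Player II gets 5.
Player II's induced payoffs are 6, 5, so Player II commits to L. Subgame-perfect outcome: (B, L) with payoffs (11, 6).
Under simultaneous play:
Row's best replies: L→B; R→T.
Player II's best replies: T→R; M→L; B→R.
Only (T, R) has each player best-responding; Nash payoffs (12, 5).
Sequential outcome (B, L) differs from the Nash profile (T, R).

no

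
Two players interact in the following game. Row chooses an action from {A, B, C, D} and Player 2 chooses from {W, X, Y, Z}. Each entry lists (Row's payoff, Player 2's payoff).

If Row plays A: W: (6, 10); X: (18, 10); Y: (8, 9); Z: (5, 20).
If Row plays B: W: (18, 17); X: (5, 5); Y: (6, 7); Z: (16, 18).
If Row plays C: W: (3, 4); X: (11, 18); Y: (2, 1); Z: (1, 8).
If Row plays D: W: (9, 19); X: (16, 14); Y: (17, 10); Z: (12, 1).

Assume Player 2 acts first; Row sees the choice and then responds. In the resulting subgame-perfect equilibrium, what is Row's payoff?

16

Backward induction with Player 2 moving first.
- W: BR = B, leader payoff 17.
- X: BR = A, leader payoff 10.
- Y: BR = D, leader payoff 10.
- Z: BR = B, leader payoff 18.
Maximizing over 17, 10, 10, 18, Player 2 chooses Z. Subgame-perfect outcome: (B, Z) with payoffs (16, 18).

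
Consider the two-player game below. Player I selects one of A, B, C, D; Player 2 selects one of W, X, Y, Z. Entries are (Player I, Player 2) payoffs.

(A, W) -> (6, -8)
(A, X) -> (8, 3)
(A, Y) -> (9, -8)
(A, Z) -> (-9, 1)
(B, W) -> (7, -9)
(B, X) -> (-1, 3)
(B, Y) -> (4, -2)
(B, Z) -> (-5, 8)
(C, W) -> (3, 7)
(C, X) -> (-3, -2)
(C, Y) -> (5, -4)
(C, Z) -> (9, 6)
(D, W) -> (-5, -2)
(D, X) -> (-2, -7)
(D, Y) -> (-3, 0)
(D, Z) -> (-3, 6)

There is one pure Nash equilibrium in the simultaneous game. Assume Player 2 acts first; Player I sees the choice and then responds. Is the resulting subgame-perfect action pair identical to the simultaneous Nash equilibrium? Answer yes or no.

Work backward from Player I's decision.
- W: BR = B, leader payoff -9.
- X: BR = A, leader payoff 3.
- Y: BR = A, leader payoff -8.
- Z: BR = C, leader payoff 6.
Player 2's induced payoffs are -9, 3, -8, 6, so Player 2 commits to Z. Subgame-perfect outcome: (C, Z) with payoffs (9, 6).
Under simultaneous play:
Player I's best replies: W→B; X→A; Y→A; Z→C.
Player 2's best replies: A→X; B→Z; C→W; D→Z.
Only (A, X) has each player best-responding; Nash payoffs (8, 3).
Sequential outcome (C, Z) differs from the Nash profile (A, X).

no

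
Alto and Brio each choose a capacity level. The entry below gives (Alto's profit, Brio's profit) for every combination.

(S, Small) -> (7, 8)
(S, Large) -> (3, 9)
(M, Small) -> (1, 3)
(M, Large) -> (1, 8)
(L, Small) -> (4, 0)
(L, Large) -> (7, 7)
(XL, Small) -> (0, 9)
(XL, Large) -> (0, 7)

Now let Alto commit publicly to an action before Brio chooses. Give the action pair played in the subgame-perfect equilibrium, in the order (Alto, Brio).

(L, Large)

Solve by backward induction (Alto leads).
- S → Brio plays Large (best of 8, 9); Alto gets 3.
- M → Brio plays Large (best of 3, 8); Alto gets 1.
- L → Brio plays Large (best of 0, 7); Alto gets 7.
- XL → Brio plays Small (best of 9, 7); Alto gets 0.
Maximizing over 3, 1, 7, 0, Alto chooses L. Subgame-perfect outcome: (L, Large) with payoffs (7, 7).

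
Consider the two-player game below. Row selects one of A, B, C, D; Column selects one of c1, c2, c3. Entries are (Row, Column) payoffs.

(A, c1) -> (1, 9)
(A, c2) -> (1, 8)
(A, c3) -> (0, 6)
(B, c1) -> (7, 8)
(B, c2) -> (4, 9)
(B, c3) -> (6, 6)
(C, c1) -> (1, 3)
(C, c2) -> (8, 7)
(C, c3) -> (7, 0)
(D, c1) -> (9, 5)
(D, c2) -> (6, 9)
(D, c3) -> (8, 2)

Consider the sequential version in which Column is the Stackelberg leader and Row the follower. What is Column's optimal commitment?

Backward induction with Column moving first.
- c1: Row compares 1, 7, 1, 9 and picks D; Column would get 5.
- c2: Row compares 1, 4, 8, 6 and picks C; Column would get 7.
- c3: Row compares 0, 6, 7, 8 and picks D; Column would get 2.
Column's induced payoffs are 5, 7, 2, so Column commits to c2. Subgame-perfect outcome: (C, c2) with payoffs (8, 7).

c2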